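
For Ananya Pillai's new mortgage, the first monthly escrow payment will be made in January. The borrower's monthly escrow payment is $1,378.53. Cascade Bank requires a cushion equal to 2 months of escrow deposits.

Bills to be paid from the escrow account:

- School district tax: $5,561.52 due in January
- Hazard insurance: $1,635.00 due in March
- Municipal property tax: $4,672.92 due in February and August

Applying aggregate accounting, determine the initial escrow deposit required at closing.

Cushion = 2 × $1,378.53 = $2,757.06
Trial balance (start $0, +$1,378.53 each month, − disbursements):
  Jan: +$1,378.53 − $5,561.52 → -$4,182.99
  Feb: +$1,378.53 − $4,672.92 → -$7,477.38
  Mar: +$1,378.53 − $1,635.00 → -$7,733.85
  Apr: +$1,378.53 → -$6,355.32
  May: +$1,378.53 → -$4,976.79
  Jun: +$1,378.53 → -$3,598.26
  Jul: +$1,378.53 → -$2,219.73
  Aug: +$1,378.53 − $4,672.92 → -$5,514.12
  Sep: +$1,378.53 → -$4,135.59
  Oct: +$1,378.53 → -$2,757.06
  Nov: +$1,378.53 → -$1,378.53
  Dec: +$1,378.53 → $0.00
Lowest trial balance = -$7,733.85 (Mar)
Initial deposit = cushion − low point = $2,757.06 − (-$7,733.85) = $10,490.91

$10,490.91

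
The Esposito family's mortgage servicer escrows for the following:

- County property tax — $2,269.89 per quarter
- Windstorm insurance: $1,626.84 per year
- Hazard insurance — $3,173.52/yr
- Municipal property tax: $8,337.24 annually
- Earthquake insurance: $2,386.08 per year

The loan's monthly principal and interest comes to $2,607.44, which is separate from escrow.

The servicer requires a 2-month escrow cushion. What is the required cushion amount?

County property tax = $2,269.89 × 4 = $9,079.56
Windstorm insurance = $1,626.84
Hazard insurance = $3,173.52
Municipal property tax = $8,337.24
Earthquake insurance = $2,386.08
Yearly total = $24,603.24
Base monthly escrow = $24,603.24 ÷ 12 = $2,050.27
Required cushion = 2 × $2,050.27 = $4,100.54

$4,100.54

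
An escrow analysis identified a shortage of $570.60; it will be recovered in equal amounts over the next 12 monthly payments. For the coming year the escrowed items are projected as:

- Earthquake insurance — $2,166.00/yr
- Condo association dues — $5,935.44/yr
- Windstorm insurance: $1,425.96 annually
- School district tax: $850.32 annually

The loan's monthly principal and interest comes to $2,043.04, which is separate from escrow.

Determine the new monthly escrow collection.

$912.36

Earthquake insurance = $2,166.00 per year
Condo association dues = $5,935.44 per year
Windstorm insurance = $1,425.96 per year
School district tax = $850.32 per year
Annual escrow total = $10,377.72
Per month = $10,377.72 ÷ 12 = $864.81
Monthly shortage recovery: $570.60 ÷ 12 = $47.55
Adjusted monthly = $864.81 + $47.55 = $912.36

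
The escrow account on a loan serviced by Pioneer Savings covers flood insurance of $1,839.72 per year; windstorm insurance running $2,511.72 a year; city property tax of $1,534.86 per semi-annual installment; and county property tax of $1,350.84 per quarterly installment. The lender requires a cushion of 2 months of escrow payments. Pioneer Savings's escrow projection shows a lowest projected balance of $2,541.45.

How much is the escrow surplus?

Flood insurance — $1,839.72/yr
Windstorm insurance — $2,511.72/yr
City property tax — $1,534.86 × 2 = $3,069.72/yr
County property tax — $1,350.84 × 4 = $5,403.36/yr
Yearly total = $12,824.52
Monthly escrow = $12,824.52 / 12 = $1,068.71
Required cushion = 2 × $1,068.71 = $2,137.42
Surplus = $2,541.45 − $2,137.42 = $404.03

$404.03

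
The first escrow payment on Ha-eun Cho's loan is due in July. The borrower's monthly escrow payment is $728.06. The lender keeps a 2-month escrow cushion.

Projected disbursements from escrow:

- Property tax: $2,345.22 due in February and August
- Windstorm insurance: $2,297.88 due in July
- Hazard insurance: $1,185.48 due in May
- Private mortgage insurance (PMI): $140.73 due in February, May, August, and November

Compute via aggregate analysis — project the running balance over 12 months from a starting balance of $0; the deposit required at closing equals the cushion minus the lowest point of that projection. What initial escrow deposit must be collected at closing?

$4,783.83

Cushion = 2 × $728.06 = $1,456.12
Trial balance (start $0, +$728.06 each month, − disbursements):
  Jul: +$728.06 − $2,297.88 → -$1,569.82
  Aug: +$728.06 − $2,485.95 → -$3,327.71
  Sep: +$728.06 → -$2,599.65
  Oct: +$728.06 → -$1,871.59
  Nov: +$728.06 − $140.73 → -$1,284.26
  Dec: +$728.06 → -$556.20
  Jan: +$728.06 → $171.86
  Feb: +$728.06 − $2,485.95 → -$1,586.03
  Mar: +$728.06 → -$857.97
  Apr: +$728.06 → -$129.91
  May: +$728.06 − $1,326.21 → -$728.06
  Jun: +$728.06 → $0.00
Lowest trial balance = -$3,327.71 (Aug)
Initial deposit = cushion − low point = $1,456.12 − (-$3,327.71) = $4,783.83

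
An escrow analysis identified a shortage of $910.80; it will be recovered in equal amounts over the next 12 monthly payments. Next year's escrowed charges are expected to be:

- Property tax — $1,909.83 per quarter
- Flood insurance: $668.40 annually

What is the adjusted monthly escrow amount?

Property tax — $1,909.83 × 4 = $7,639.32 annually
Flood insurance — $668.40 annually
Total per year = $8,307.72
Per month = $8,307.72 / 12 = $692.31
Monthly shortage recovery: $910.80 ÷ 12 = $75.90
Adjusted monthly = $692.31 + $75.90 = $768.21

$768.21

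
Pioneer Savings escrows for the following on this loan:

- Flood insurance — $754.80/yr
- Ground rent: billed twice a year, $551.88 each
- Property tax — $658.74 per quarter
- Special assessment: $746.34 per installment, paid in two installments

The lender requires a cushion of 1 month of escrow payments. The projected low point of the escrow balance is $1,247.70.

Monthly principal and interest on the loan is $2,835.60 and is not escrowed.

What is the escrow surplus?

Flood insurance = $754.80/yr
Ground rent = $551.88 × 2 = $1,103.76/yr
Property tax = $658.74 × 4 = $2,634.96/yr
Special assessment = $746.34 × 2 = $1,492.68/yr
Yearly total = $5,986.20
Monthly = $5,986.20 / 12 = $498.85
Cushion = 1 × $498.85 = $498.85
Excess over cushion: $1,247.70 − $498.85 = $748.85

$748.85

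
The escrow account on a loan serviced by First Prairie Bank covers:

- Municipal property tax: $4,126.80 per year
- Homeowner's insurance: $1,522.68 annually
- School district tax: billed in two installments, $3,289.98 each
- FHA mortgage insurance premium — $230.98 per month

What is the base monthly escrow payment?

Municipal property tax = $4,126.80 per year
Homeowner's insurance = $1,522.68 per year
School district tax = $3,289.98 × 2 = $6,579.96 per year
FHA mortgage insurance premium = $230.98 × 12 = $2,771.76 per year
Annual escrow total = $4,126.80 + $1,522.68 + $6,579.96 + $2,771.76 = $15,001.20
Monthly = $15,001.20 ÷ 12 = $1,250.10

$1,250.10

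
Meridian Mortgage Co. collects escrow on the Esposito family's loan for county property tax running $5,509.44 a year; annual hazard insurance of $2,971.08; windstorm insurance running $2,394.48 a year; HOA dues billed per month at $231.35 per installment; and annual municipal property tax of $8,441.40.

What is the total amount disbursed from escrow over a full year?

County property tax = $5,509.44/yr
Hazard insurance = $2,971.08/yr
Windstorm insurance = $2,394.48/yr
HOA dues = $231.35 × 12 = $2,776.20/yr
Municipal property tax = $8,441.40/yr
Total annual escrow = $22,092.60

$22,092.60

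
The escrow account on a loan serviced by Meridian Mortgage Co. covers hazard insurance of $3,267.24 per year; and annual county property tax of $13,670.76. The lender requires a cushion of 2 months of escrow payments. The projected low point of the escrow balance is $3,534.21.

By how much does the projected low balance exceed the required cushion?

$711.21

Hazard insurance — $3,267.24
County property tax — $13,670.76
Total per year = $3,267.24 + $13,670.76 = $16,938.00
Base monthly escrow = $16,938.00 ÷ 12 = $1,411.50
Required cushion = 2 × $1,411.50 = $2,823.00
Excess over cushion: $3,534.21 − $2,823.00 = $711.21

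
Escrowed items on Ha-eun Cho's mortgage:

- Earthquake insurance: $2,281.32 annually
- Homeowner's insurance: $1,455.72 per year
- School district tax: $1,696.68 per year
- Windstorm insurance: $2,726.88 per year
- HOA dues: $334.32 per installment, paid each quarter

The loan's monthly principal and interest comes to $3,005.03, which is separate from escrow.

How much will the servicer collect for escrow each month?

$791.49

Earthquake insurance = $2,281.32
Homeowner's insurance = $1,455.72
School district tax = $1,696.68
Windstorm insurance = $2,726.88
HOA dues = $334.32 × 4 = $1,337.28
Total annual escrow = $2,281.32 + $1,455.72 + $1,696.68 + $2,726.88 + $1,337.28 = $9,497.88
Base monthly escrow = $9,497.88 / 12 = $791.49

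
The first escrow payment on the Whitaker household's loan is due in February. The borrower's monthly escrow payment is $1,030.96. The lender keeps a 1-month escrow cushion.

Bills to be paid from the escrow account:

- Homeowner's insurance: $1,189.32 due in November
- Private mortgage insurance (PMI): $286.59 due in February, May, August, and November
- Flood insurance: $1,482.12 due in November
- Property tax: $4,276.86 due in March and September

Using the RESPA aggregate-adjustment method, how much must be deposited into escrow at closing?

$3,532.49

Cushion = 1 × $1,030.96 = $1,030.96
Trial balance (start $0, +$1,030.96 each month, − disbursements):
  Feb: +$1,030.96 − $286.59 → $744.37
  Mar: +$1,030.96 − $4,276.86 → -$2,501.53
  Apr: +$1,030.96 → -$1,470.57
  May: +$1,030.96 − $286.59 → -$726.20
  Jun: +$1,030.96 → $304.76
  Jul: +$1,030.96 → $1,335.72
  Aug: +$1,030.96 − $286.59 → $2,080.09
  Sep: +$1,030.96 − $4,276.86 → -$1,165.81
  Oct: +$1,030.96 → -$134.85
  Nov: +$1,030.96 − $2,958.03 → -$2,061.92
  Dec: +$1,030.96 → -$1,030.96
  Jan: +$1,030.96 → $0.00
Lowest trial balance = -$2,501.53 (Mar)
Initial deposit = cushion − low point = $1,030.96 − (-$2,501.53) = $3,532.49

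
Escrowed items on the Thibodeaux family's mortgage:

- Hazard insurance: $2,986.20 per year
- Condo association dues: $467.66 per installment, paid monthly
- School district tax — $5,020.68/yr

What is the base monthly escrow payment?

Hazard insurance — $2,986.20 annually
Condo association dues — $467.66 × 12 = $5,611.92 annually
School district tax — $5,020.68 annually
Total per year = $13,618.80
Monthly = $13,618.80 ÷ 12 = $1,134.90

$1,134.90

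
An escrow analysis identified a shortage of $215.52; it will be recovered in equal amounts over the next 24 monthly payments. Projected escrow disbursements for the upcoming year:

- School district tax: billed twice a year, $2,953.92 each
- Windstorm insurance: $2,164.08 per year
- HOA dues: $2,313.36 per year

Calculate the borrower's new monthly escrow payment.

$874.42

School district tax: $2,953.92 × 2 = $5,907.84
Windstorm insurance: $2,164.08
HOA dues: $2,313.36
Total annual escrow = $10,385.28
Monthly = $10,385.28 / 12 = $865.44
Monthly shortage recovery: $215.52 / 24 = $8.98
New monthly escrow = $865.44 + $8.98 = $874.42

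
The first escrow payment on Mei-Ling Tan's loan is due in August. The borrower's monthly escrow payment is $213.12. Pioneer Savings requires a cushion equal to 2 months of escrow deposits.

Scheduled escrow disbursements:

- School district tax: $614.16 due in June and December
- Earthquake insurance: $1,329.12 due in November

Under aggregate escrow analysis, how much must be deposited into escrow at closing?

Cushion = 2 × $213.12 = $426.24
Trial balance (start $0, +$213.12 each month, − disbursements):
  Aug: +$213.12 → $213.12
  Sep: +$213.12 → $426.24
  Oct: +$213.12 → $639.36
  Nov: +$213.12 − $1,329.12 → -$476.64
  Dec: +$213.12 − $614.16 → -$877.68
  Jan: +$213.12 → -$664.56
  Feb: +$213.12 → -$451.44
  Mar: +$213.12 → -$238.32
  Apr: +$213.12 → -$25.20
  May: +$213.12 → $187.92
  Jun: +$213.12 − $614.16 → -$213.12
  Jul: +$213.12 → $0.00
Lowest trial balance = -$877.68 (Dec)
Initial deposit = cushion − low point = $426.24 − (-$877.68) = $1,303.92

$1,303.92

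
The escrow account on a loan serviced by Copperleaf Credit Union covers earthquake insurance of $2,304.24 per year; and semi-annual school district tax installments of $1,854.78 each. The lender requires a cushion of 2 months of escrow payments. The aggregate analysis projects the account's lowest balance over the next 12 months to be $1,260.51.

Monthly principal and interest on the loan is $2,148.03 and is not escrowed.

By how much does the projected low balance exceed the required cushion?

Earthquake insurance: $2,304.24/yr
School district tax: $1,854.78 × 2 = $3,709.56/yr
Combined annual = $2,304.24 + $3,709.56 = $6,013.80
Per month = $6,013.80 ÷ 12 = $501.15
Required cushion = 2 × $501.15 = $1,002.30
Excess over cushion: $1,260.51 − $1,002.30 = $258.21

$258.21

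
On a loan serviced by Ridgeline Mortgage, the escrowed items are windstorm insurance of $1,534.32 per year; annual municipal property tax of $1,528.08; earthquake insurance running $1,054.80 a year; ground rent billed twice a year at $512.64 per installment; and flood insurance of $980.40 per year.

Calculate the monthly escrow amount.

Windstorm insurance: $1,534.32 annually
Municipal property tax: $1,528.08 annually
Earthquake insurance: $1,054.80 annually
Ground rent: $512.64 × 2 = $1,025.28 annually
Flood insurance: $980.40 annually
Combined annual = $1,534.32 + $1,528.08 + $1,054.80 + $1,025.28 + $980.40 = $6,122.88
Monthly = $6,122.88 ÷ 12 = $510.24

$510.24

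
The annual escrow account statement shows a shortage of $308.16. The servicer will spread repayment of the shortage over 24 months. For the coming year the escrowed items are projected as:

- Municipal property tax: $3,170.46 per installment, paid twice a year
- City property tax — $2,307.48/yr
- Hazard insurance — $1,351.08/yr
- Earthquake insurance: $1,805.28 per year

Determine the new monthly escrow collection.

$996.57

Municipal property tax: $3,170.46 × 2 = $6,340.92/yr
City property tax: $2,307.48/yr
Hazard insurance: $1,351.08/yr
Earthquake insurance: $1,805.28/yr
Total annual escrow = $11,804.76
Monthly = $11,804.76 ÷ 12 = $983.73
Shortage spread = $308.16 ÷ 24 = $12.84/mo
New monthly escrow = $983.73 + $12.84 = $996.57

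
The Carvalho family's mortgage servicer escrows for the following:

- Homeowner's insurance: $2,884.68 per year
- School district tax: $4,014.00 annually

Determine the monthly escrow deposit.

$574.89

Homeowner's insurance = $2,884.68 per year
School district tax = $4,014.00 per year
Total annual escrow = $2,884.68 + $4,014.00 = $6,898.68
Per month = $6,898.68 ÷ 12 = $574.89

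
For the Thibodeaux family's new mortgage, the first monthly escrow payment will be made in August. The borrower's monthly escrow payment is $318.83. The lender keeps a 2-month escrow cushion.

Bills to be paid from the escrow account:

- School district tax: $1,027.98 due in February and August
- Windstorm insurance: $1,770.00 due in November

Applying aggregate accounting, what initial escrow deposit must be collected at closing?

$2,231.81

Cushion = 2 × $318.83 = $637.66
Trial balance (start $0, +$318.83 each month, − disbursements):
  Aug: +$318.83 − $1,027.98 → -$709.15
  Sep: +$318.83 → -$390.32
  Oct: +$318.83 → -$71.49
  Nov: +$318.83 − $1,770.00 → -$1,522.66
  Dec: +$318.83 → -$1,203.83
  Jan: +$318.83 → -$885.00
  Feb: +$318.83 − $1,027.98 → -$1,594.15
  Mar: +$318.83 → -$1,275.32
  Apr: +$318.83 → -$956.49
  May: +$318.83 → -$637.66
  Jun: +$318.83 → -$318.83
  Jul: +$318.83 → $0.00
Lowest trial balance = -$1,594.15 (Feb)
Initial deposit = cushion − low point = $637.66 − (-$1,594.15) = $2,231.81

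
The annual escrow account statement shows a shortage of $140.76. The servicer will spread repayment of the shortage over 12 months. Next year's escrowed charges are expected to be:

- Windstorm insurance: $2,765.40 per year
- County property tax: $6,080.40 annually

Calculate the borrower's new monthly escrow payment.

$748.88

Windstorm insurance — $2,765.40 annually
County property tax — $6,080.40 annually
Combined annual = $2,765.40 + $6,080.40 = $8,845.80
Per month = $8,845.80 / 12 = $737.15
Monthly shortage recovery: $140.76 ÷ 12 = $11.73
Adjusted monthly = $737.15 + $11.73 = $748.88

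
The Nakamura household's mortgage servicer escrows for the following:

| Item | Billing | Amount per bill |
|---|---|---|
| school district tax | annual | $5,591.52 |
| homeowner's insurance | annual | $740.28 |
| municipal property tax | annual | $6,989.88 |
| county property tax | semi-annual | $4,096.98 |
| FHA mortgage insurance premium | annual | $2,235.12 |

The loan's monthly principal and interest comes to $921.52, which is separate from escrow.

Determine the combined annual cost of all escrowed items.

School district tax = $5,591.52
Homeowner's insurance = $740.28
Municipal property tax = $6,989.88
County property tax = $4,096.98 × 2 = $8,193.96
FHA mortgage insurance premium = $2,235.12
Yearly total = $23,750.76

$23,750.76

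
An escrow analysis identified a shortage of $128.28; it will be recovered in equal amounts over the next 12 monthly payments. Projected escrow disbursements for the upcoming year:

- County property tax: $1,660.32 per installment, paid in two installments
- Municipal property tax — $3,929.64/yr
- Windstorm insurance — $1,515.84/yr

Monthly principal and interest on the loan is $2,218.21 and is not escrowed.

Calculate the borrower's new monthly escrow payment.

$741.20

County property tax: $1,660.32 × 2 = $3,320.64/yr
Municipal property tax: $3,929.64/yr
Windstorm insurance: $1,515.84/yr
Combined annual = $8,766.12
Monthly escrow = $8,766.12 ÷ 12 = $730.51
Monthly shortage recovery: $128.28 / 12 = $10.69
New monthly escrow = $730.51 + $10.69 = $741.20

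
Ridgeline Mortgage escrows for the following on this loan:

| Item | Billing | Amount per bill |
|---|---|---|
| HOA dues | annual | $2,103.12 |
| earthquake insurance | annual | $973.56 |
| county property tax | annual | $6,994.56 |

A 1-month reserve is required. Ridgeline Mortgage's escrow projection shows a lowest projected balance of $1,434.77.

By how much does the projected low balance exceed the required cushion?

HOA dues: $2,103.12
Earthquake insurance: $973.56
County property tax: $6,994.56
Total annual escrow = $10,071.24
Per month = $10,071.24 / 12 = $839.27
Required cushion = 1 × $839.27 = $839.27
Surplus = $1,434.77 − $839.27 = $595.50

$595.50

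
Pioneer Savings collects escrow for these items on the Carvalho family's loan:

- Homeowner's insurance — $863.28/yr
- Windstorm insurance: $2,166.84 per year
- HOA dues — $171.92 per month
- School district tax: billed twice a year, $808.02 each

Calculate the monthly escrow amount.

Homeowner's insurance: $863.28 annually
Windstorm insurance: $2,166.84 annually
HOA dues: $171.92 × 12 = $2,063.04 annually
School district tax: $808.02 × 2 = $1,616.04 annually
Yearly total = $863.28 + $2,166.84 + $2,063.04 + $1,616.04 = $6,709.20
Base monthly escrow = $6,709.20 ÷ 12 = $559.10

$559.10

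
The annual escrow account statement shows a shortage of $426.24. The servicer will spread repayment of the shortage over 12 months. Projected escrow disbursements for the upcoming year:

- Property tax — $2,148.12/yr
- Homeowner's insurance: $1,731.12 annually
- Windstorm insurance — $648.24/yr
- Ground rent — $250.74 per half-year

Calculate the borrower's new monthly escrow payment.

$454.60

Property tax = $2,148.12 annually
Homeowner's insurance = $1,731.12 annually
Windstorm insurance = $648.24 annually
Ground rent = $250.74 × 2 = $501.48 annually
Annual escrow total = $2,148.12 + $1,731.12 + $648.24 + $501.48 = $5,028.96
Per month = $5,028.96 ÷ 12 = $419.08
Monthly shortage recovery: $426.24 ÷ 12 = $35.52
New monthly escrow = $419.08 + $35.52 = $454.60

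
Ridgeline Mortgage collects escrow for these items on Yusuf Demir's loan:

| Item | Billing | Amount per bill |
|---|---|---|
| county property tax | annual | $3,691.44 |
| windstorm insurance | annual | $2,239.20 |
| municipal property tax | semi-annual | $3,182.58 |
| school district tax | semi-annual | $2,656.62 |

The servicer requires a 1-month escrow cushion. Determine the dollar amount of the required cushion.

$1,467.42

County property tax: $3,691.44/yr
Windstorm insurance: $2,239.20/yr
Municipal property tax: $3,182.58 × 2 = $6,365.16/yr
School district tax: $2,656.62 × 2 = $5,313.24/yr
Total per year = $3,691.44 + $2,239.20 + $6,365.16 + $5,313.24 = $17,609.04
Monthly = $17,609.04 / 12 = $1,467.42
Cushion = 1 × $1,467.42 = $1,467.42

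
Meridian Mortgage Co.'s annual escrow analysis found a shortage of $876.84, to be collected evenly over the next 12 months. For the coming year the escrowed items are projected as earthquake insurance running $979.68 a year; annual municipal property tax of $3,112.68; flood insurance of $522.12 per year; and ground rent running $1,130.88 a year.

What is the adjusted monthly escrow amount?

Earthquake insurance: $979.68/yr
Municipal property tax: $3,112.68/yr
Flood insurance: $522.12/yr
Ground rent: $1,130.88/yr
Annual escrow total = $979.68 + $3,112.68 + $522.12 + $1,130.88 = $5,745.36
Monthly = $5,745.36 ÷ 12 = $478.78
Monthly shortage recovery: $876.84 ÷ 12 = $73.07
New monthly escrow = $478.78 + $73.07 = $551.85

$551.85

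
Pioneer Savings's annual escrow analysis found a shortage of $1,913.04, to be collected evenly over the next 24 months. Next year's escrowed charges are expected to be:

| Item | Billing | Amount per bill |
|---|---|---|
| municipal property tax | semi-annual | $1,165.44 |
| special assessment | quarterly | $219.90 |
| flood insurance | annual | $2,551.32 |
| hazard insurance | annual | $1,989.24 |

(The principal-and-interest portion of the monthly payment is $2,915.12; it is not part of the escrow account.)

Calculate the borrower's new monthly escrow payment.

Municipal property tax: $1,165.44 × 2 = $2,330.88 per year
Special assessment: $219.90 × 4 = $879.60 per year
Flood insurance: $2,551.32 per year
Hazard insurance: $1,989.24 per year
Total per year = $2,330.88 + $879.60 + $2,551.32 + $1,989.24 = $7,751.04
Base monthly escrow = $7,751.04 ÷ 12 = $645.92
Shortage per month = $1,913.04 / 24 = $79.71
New monthly escrow = $645.92 + $79.71 = $725.63

$725.63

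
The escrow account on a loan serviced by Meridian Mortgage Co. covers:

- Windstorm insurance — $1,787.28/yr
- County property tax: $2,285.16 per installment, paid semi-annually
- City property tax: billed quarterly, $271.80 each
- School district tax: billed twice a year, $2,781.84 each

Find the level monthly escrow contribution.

$1,084.04

Windstorm insurance: $1,787.28
County property tax: $2,285.16 × 2 = $4,570.32
City property tax: $271.80 × 4 = $1,087.20
School district tax: $2,781.84 × 2 = $5,563.68
Combined annual = $1,787.28 + $4,570.32 + $1,087.20 + $5,563.68 = $13,008.48
Monthly = $13,008.48 / 12 = $1,084.04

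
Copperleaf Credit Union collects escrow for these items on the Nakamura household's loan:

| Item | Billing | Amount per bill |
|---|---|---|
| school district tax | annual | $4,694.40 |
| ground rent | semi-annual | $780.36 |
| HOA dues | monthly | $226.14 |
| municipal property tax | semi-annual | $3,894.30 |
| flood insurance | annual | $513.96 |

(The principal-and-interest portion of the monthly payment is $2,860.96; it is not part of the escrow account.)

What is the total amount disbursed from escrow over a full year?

$17,271.36

School district tax — $4,694.40/yr
Ground rent — $780.36 × 2 = $1,560.72/yr
HOA dues — $226.14 × 12 = $2,713.68/yr
Municipal property tax — $3,894.30 × 2 = $7,788.60/yr
Flood insurance — $513.96/yr
Total per year = $17,271.36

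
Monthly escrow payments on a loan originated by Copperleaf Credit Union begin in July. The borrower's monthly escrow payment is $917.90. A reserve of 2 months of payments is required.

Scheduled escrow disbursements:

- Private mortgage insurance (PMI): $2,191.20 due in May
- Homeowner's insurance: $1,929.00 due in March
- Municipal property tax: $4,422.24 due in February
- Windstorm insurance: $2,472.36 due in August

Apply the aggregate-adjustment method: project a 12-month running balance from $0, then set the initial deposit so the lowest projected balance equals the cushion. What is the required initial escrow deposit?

$2,753.70

Cushion = 2 × $917.90 = $1,835.80
Trial balance (start $0, +$917.90 each month, − disbursements):
  Jul: +$917.90 → $917.90
  Aug: +$917.90 − $2,472.36 → -$636.56
  Sep: +$917.90 → $281.34
  Oct: +$917.90 → $1,199.24
  Nov: +$917.90 → $2,117.14
  Dec: +$917.90 → $3,035.04
  Jan: +$917.90 → $3,952.94
  Feb: +$917.90 − $4,422.24 → $448.60
  Mar: +$917.90 − $1,929.00 → -$562.50
  Apr: +$917.90 → $355.40
  May: +$917.90 − $2,191.20 → -$917.90
  Jun: +$917.90 → $0.00
Lowest trial balance = -$917.90 (May)
Initial deposit = cushion − low point = $1,835.80 − (-$917.90) = $2,753.70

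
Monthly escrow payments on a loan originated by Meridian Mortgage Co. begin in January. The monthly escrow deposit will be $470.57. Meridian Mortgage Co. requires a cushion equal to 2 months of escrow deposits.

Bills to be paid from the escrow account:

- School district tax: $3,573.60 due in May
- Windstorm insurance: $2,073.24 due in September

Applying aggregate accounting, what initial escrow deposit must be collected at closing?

$2,352.85

Cushion = 2 × $470.57 = $941.14
Trial balance (start $0, +$470.57 each month, − disbursements):
  Jan: +$470.57 → $470.57
  Feb: +$470.57 → $941.14
  Mar: +$470.57 → $1,411.71
  Apr: +$470.57 → $1,882.28
  May: +$470.57 − $3,573.60 → -$1,220.75
  Jun: +$470.57 → -$750.18
  Jul: +$470.57 → -$279.61
  Aug: +$470.57 → $190.96
  Sep: +$470.57 − $2,073.24 → -$1,411.71
  Oct: +$470.57 → -$941.14
  Nov: +$470.57 → -$470.57
  Dec: +$470.57 → $0.00
Lowest trial balance = -$1,411.71 (Sep)
Initial deposit = cushion − low point = $941.14 − (-$1,411.71) = $2,352.85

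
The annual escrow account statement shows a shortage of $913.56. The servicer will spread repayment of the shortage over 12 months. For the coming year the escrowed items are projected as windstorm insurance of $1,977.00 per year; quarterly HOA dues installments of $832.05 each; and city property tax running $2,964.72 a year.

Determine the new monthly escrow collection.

Windstorm insurance — $1,977.00 per year
HOA dues — $832.05 × 4 = $3,328.20 per year
City property tax — $2,964.72 per year
Combined annual = $1,977.00 + $3,328.20 + $2,964.72 = $8,269.92
Base monthly escrow = $8,269.92 / 12 = $689.16
Shortage spread = $913.56 ÷ 12 = $76.13/mo
Adjusted monthly = $689.16 + $76.13 = $765.29

$765.29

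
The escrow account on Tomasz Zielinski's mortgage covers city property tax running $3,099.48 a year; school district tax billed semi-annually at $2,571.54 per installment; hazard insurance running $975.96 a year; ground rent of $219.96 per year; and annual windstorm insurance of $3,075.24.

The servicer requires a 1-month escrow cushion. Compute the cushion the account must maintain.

$1,042.81

City property tax = $3,099.48
School district tax = $2,571.54 × 2 = $5,143.08
Hazard insurance = $975.96
Ground rent = $219.96
Windstorm insurance = $3,075.24
Total per year = $12,513.72
Per month = $12,513.72 ÷ 12 = $1,042.81
Reserve = 1 × $1,042.81 = $1,042.81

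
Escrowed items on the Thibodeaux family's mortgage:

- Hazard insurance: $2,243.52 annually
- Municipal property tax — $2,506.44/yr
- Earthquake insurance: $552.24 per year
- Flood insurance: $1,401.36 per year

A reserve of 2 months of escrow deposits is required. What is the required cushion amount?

$1,117.26

Hazard insurance — $2,243.52
Municipal property tax — $2,506.44
Earthquake insurance — $552.24
Flood insurance — $1,401.36
Total annual escrow = $2,243.52 + $2,506.44 + $552.24 + $1,401.36 = $6,703.56
Per month = $6,703.56 ÷ 12 = $558.63
Reserve = 2 × $558.63 = $1,117.26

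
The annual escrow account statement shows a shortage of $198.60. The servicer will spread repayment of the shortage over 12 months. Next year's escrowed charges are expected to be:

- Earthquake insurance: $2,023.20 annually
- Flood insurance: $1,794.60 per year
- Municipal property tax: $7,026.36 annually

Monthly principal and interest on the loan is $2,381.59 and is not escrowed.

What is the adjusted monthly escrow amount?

Earthquake insurance: $2,023.20
Flood insurance: $1,794.60
Municipal property tax: $7,026.36
Total annual escrow = $2,023.20 + $1,794.60 + $7,026.36 = $10,844.16
Per month = $10,844.16 ÷ 12 = $903.68
Shortage per month = $198.60 / 12 = $16.55
Adjusted monthly = $903.68 + $16.55 = $920.23

$920.23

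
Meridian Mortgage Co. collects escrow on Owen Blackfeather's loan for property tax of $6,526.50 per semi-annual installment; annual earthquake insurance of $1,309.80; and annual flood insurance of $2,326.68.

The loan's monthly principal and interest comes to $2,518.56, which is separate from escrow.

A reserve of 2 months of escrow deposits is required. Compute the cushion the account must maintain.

$2,781.58

Property tax: $6,526.50 × 2 = $13,053.00/yr
Earthquake insurance: $1,309.80/yr
Flood insurance: $2,326.68/yr
Yearly total = $13,053.00 + $1,309.80 + $2,326.68 = $16,689.48
Monthly = $16,689.48 / 12 = $1,390.79
Reserve = 2 × $1,390.79 = $2,781.58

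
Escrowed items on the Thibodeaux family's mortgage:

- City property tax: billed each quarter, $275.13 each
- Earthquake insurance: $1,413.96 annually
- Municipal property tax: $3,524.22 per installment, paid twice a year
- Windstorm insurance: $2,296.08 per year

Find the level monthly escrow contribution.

$988.25

City property tax = $275.13 × 4 = $1,100.52 per year
Earthquake insurance = $1,413.96 per year
Municipal property tax = $3,524.22 × 2 = $7,048.44 per year
Windstorm insurance = $2,296.08 per year
Total annual escrow = $1,100.52 + $1,413.96 + $7,048.44 + $2,296.08 = $11,859.00
Monthly escrow = $11,859.00 ÷ 12 = $988.25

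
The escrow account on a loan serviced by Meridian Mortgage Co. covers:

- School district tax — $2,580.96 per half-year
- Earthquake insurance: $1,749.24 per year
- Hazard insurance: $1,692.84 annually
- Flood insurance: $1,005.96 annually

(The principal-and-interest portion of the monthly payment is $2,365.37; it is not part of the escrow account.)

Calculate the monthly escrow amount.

$800.83

School district tax: $2,580.96 × 2 = $5,161.92 annually
Earthquake insurance: $1,749.24 annually
Hazard insurance: $1,692.84 annually
Flood insurance: $1,005.96 annually
Total per year = $9,609.96
Monthly escrow = $9,609.96 ÷ 12 = $800.83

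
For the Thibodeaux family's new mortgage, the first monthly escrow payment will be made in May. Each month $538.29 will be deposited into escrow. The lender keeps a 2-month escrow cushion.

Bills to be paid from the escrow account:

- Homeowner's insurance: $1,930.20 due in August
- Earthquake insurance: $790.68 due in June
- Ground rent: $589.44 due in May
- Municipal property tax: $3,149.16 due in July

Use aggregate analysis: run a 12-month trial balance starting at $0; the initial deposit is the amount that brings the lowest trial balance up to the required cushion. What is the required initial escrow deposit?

$5,382.90

Cushion = 2 × $538.29 = $1,076.58
Trial balance (start $0, +$538.29 each month, − disbursements):
  May: +$538.29 − $589.44 → -$51.15
  Jun: +$538.29 − $790.68 → -$303.54
  Jul: +$538.29 − $3,149.16 → -$2,914.41
  Aug: +$538.29 − $1,930.20 → -$4,306.32
  Sep: +$538.29 → -$3,768.03
  Oct: +$538.29 → -$3,229.74
  Nov: +$538.29 → -$2,691.45
  Dec: +$538.29 → -$2,153.16
  Jan: +$538.29 → -$1,614.87
  Feb: +$538.29 → -$1,076.58
  Mar: +$538.29 → -$538.29
  Apr: +$538.29 → $0.00
Lowest trial balance = -$4,306.32 (Aug)
Initial deposit = cushion − low point = $1,076.58 − (-$4,306.32) = $5,382.90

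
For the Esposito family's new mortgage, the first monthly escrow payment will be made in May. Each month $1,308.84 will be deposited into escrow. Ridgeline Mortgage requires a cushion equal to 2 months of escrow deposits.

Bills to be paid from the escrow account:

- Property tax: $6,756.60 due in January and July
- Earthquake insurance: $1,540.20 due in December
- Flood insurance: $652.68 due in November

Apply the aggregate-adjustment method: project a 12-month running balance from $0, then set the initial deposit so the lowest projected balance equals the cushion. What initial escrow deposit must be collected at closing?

$6,544.20

Cushion = 2 × $1,308.84 = $2,617.68
Trial balance (start $0, +$1,308.84 each month, − disbursements):
  May: +$1,308.84 → $1,308.84
  Jun: +$1,308.84 → $2,617.68
  Jul: +$1,308.84 − $6,756.60 → -$2,830.08
  Aug: +$1,308.84 → -$1,521.24
  Sep: +$1,308.84 → -$212.40
  Oct: +$1,308.84 → $1,096.44
  Nov: +$1,308.84 − $652.68 → $1,752.60
  Dec: +$1,308.84 − $1,540.20 → $1,521.24
  Jan: +$1,308.84 − $6,756.60 → -$3,926.52
  Feb: +$1,308.84 → -$2,617.68
  Mar: +$1,308.84 → -$1,308.84
  Apr: +$1,308.84 → $0.00
Lowest trial balance = -$3,926.52 (Jan)
Initial deposit = cushion − low point = $2,617.68 − (-$3,926.52) = $6,544.20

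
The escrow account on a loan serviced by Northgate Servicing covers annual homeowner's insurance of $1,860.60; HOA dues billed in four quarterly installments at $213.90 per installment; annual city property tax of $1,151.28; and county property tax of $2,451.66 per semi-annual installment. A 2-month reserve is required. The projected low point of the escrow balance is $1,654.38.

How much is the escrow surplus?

Homeowner's insurance: $1,860.60 annually
HOA dues: $213.90 × 4 = $855.60 annually
City property tax: $1,151.28 annually
County property tax: $2,451.66 × 2 = $4,903.32 annually
Total per year = $1,860.60 + $855.60 + $1,151.28 + $4,903.32 = $8,770.80
Monthly escrow = $8,770.80 / 12 = $730.90
Required reserve = 2 × $730.90 = $1,461.80
Surplus = $1,654.38 − $1,461.80 = $192.58

$192.58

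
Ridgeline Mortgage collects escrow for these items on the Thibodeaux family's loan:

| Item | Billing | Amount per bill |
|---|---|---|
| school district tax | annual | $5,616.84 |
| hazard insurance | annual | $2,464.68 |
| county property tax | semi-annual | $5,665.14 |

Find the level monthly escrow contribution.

$1,617.65

School district tax = $5,616.84
Hazard insurance = $2,464.68
County property tax = $5,665.14 × 2 = $11,330.28
Yearly total = $5,616.84 + $2,464.68 + $11,330.28 = $19,411.80
Per month = $19,411.80 / 12 = $1,617.65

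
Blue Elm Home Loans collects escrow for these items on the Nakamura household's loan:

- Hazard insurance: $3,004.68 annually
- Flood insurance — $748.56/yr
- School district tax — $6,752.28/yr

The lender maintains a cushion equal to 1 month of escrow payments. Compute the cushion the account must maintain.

Hazard insurance = $3,004.68 per year
Flood insurance = $748.56 per year
School district tax = $6,752.28 per year
Yearly total = $3,004.68 + $748.56 + $6,752.28 = $10,505.52
Monthly = $10,505.52 / 12 = $875.46
Required cushion = 1 × $875.46 = $875.46

$875.46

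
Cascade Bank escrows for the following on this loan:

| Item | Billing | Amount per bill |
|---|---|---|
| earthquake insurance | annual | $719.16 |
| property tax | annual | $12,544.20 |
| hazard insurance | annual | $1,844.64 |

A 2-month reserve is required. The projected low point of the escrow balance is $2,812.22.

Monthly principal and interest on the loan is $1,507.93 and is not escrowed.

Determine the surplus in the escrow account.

Earthquake insurance — $719.16
Property tax — $12,544.20
Hazard insurance — $1,844.64
Total per year = $719.16 + $12,544.20 + $1,844.64 = $15,108.00
Base monthly escrow = $15,108.00 / 12 = $1,259.00
Cushion = 2 × $1,259.00 = $2,518.00
Excess over cushion: $2,812.22 − $2,518.00 = $294.22

$294.22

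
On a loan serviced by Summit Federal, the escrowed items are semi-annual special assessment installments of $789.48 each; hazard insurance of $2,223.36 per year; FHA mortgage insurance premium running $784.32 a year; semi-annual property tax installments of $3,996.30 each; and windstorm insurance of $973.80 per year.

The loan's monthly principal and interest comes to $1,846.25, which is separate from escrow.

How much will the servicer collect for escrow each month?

$1,129.42

Special assessment = $789.48 × 2 = $1,578.96 annually
Hazard insurance = $2,223.36 annually
FHA mortgage insurance premium = $784.32 annually
Property tax = $3,996.30 × 2 = $7,992.60 annually
Windstorm insurance = $973.80 annually
Yearly total = $13,553.04
Base monthly escrow = $13,553.04 ÷ 12 = $1,129.42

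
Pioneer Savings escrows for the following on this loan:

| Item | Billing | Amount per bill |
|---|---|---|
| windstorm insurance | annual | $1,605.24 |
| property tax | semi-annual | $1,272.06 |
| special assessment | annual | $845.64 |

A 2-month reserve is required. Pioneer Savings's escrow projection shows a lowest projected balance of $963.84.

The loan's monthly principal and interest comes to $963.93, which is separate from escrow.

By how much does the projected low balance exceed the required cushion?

Windstorm insurance = $1,605.24 per year
Property tax = $1,272.06 × 2 = $2,544.12 per year
Special assessment = $845.64 per year
Annual escrow total = $1,605.24 + $2,544.12 + $845.64 = $4,995.00
Base monthly escrow = $4,995.00 ÷ 12 = $416.25
Required reserve = 2 × $416.25 = $832.50
Excess over cushion: $963.84 − $832.50 = $131.34

$131.34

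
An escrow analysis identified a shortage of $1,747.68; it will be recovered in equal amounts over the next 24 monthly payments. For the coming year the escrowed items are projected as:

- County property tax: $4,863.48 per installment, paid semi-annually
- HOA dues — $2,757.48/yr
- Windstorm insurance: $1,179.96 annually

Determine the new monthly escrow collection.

County property tax: $4,863.48 × 2 = $9,726.96/yr
HOA dues: $2,757.48/yr
Windstorm insurance: $1,179.96/yr
Total per year = $9,726.96 + $2,757.48 + $1,179.96 = $13,664.40
Monthly escrow = $13,664.40 ÷ 12 = $1,138.70
Shortage spread = $1,747.68 ÷ 24 = $72.82/mo
Adjusted monthly = $1,138.70 + $72.82 = $1,211.52

$1,211.52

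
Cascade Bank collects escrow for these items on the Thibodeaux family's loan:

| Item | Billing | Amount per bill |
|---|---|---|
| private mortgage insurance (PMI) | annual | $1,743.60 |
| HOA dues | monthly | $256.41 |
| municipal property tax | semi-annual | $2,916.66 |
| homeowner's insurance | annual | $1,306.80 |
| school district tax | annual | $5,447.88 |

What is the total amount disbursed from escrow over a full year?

$17,408.52

Private mortgage insurance (PMI) — $1,743.60
HOA dues — $256.41 × 12 = $3,076.92
Municipal property tax — $2,916.66 × 2 = $5,833.32
Homeowner's insurance — $1,306.80
School district tax — $5,447.88
Annual escrow total = $17,408.52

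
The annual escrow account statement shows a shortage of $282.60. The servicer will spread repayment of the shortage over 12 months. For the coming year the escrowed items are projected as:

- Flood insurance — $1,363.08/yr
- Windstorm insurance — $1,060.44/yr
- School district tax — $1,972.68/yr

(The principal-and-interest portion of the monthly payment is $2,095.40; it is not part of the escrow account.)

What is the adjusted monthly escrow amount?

$389.90

Flood insurance: $1,363.08
Windstorm insurance: $1,060.44
School district tax: $1,972.68
Total annual escrow = $4,396.20
Monthly escrow = $4,396.20 / 12 = $366.35
Monthly shortage recovery: $282.60 / 12 = $23.55
Adjusted monthly = $366.35 + $23.55 = $389.90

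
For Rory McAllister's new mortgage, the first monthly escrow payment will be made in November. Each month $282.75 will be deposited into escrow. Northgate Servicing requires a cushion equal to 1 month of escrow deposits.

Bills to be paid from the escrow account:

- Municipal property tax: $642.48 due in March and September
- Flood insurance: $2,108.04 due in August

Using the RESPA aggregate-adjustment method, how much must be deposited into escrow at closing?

Cushion = 1 × $282.75 = $282.75
Trial balance (start $0, +$282.75 each month, − disbursements):
  Nov: +$282.75 → $282.75
  Dec: +$282.75 → $565.50
  Jan: +$282.75 → $848.25
  Feb: +$282.75 → $1,131.00
  Mar: +$282.75 − $642.48 → $771.27
  Apr: +$282.75 → $1,054.02
  May: +$282.75 → $1,336.77
  Jun: +$282.75 → $1,619.52
  Jul: +$282.75 → $1,902.27
  Aug: +$282.75 − $2,108.04 → $76.98
  Sep: +$282.75 − $642.48 → -$282.75
  Oct: +$282.75 → $0.00
Lowest trial balance = -$282.75 (Sep)
Initial deposit = cushion − low point = $282.75 − (-$282.75) = $565.50

$565.50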